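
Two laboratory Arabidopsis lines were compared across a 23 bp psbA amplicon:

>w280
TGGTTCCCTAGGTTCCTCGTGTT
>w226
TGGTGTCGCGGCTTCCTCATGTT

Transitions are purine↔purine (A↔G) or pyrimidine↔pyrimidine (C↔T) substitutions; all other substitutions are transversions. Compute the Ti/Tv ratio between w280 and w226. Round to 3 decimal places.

1.333

The sequences differ at positions 5 (T/G, transversion), 6 (C/T, transition), 8 (C/G, transversion), 9 (T/C, transition), 10 (A/G, transition), 12 (G/C, transversion), 19 (G/A, transition).
Of the 7 differences, 4 transitions and 3 transversions, so Ti/Tv = 4/3 = 1.333.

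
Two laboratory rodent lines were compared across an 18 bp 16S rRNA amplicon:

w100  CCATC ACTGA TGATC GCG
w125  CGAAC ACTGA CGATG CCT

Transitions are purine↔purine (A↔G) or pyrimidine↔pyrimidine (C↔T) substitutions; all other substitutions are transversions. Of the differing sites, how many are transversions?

Mismatches occur at site 2 (C/G, transversion), site 4 (T/A, transversion), site 11 (T/C, transition), site 15 (C/G, transversion), site 16 (G/C, transversion), site 18 (G/T, transversion).
Of the 6 differences, 1 transition and 5 transversions, so the answer is 5.

5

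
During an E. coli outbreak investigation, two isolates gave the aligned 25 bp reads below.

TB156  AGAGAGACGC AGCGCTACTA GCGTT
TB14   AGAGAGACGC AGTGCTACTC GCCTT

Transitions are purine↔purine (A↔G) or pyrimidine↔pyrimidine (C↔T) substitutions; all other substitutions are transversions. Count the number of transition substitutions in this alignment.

1

Differing sites — 13:C/T (Ti); 20:A/C (Tv); 23:G/C (Tv).
Of the 3 differences, 1 transition and 2 transversions, so the answer is 1.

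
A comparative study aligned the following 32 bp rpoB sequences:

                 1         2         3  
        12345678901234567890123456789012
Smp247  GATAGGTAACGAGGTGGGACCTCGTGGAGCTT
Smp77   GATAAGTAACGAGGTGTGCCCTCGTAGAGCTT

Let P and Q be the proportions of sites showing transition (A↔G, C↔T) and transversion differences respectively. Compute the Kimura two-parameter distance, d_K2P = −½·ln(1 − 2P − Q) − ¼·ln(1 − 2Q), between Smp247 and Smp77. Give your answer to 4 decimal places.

The sequences differ at positions 5 (G/A, transition), 17 (G/T, transversion), 19 (A/C, transversion), 26 (G/A, transition).
Of the 4 differences, 2 transitions and 2 transversions over 32 sites: P = 2/32 = 0.062500, Q = 2/32 = 0.062500.
d = −0.5·ln(0.812500) − 0.25·ln(0.875000) = −0.5·(-0.207639) − 0.25·(-0.133531) = 0.1372.

0.1372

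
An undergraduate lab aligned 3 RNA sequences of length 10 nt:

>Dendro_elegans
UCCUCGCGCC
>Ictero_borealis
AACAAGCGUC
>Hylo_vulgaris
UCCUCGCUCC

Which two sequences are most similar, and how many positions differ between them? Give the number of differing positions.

Pairwise Hamming distances:
  Dendro_elegans vs Ictero_borealis: 5
  Dendro_elegans vs Hylo_vulgaris: 1
  Ictero_borealis vs Hylo_vulgaris: 6
The smallest is 1, between Dendro_elegans and Hylo_vulgaris.

1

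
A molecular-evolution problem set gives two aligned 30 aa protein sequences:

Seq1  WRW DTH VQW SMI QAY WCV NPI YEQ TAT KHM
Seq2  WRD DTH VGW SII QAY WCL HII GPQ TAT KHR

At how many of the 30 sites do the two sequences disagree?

Differing sites — 3:W/D; 8:Q/G; 11:M/I; 18:V/L; 19:N/H; 20:P/I; 22:Y/G; 23:E/P; 30:M/R.
That gives 9 mismatches out of 30 aligned sites, so the Hamming distance is 9.

9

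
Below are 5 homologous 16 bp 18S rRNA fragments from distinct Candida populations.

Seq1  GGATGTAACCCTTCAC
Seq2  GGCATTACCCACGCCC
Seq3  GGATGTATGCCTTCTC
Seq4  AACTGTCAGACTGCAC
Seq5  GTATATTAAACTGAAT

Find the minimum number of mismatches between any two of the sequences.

Pairwise Hamming distances:
  Seq1 vs Seq2: 8
  Seq1 vs Seq3: 3
  Seq1 vs Seq4: 7
  Seq1 vs Seq5: 8
  Seq2 vs Seq3: 9
  Seq2 vs Seq4: 11
  Seq2 vs Seq5: 13
  Seq3 vs Seq4: 8
  Seq3 vs Seq5: 10
  Seq4 vs Seq5: 8
The smallest is 3, between Seq1 and Seq3.

3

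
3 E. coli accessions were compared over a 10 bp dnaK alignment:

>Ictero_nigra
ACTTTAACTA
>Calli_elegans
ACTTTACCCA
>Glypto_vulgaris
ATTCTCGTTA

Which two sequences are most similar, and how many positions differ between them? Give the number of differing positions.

2

Pairwise Hamming distances:
  Ictero_nigra vs Calli_elegans: 2
  Ictero_nigra vs Glypto_vulgaris: 5
  Calli_elegans vs Glypto_vulgaris: 6
The smallest is 2, between Ictero_nigra and Calli_elegans.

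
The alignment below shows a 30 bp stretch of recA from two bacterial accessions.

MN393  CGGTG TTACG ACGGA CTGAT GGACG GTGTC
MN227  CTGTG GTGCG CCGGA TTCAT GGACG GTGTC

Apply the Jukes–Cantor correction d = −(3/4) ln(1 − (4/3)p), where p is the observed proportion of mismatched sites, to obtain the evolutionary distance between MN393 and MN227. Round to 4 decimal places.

The sequences differ at positions 2 (G/T), 6 (T/G), 8 (A/G), 11 (A/C), 16 (C/T), 18 (G/C).
p = 6/30 = 0.200000.
d = −0.75 · ln(1 − (4/3)·0.200000) = −0.75 · ln(0.733333) = −0.75 · (-0.310155) = 0.2326.

0.2326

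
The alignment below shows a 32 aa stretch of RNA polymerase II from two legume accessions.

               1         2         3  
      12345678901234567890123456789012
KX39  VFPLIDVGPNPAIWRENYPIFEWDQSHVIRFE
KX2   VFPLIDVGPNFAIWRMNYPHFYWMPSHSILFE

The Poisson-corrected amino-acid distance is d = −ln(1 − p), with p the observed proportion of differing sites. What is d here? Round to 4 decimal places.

The sequences differ at positions 11 (P/F), 16 (E/M), 20 (I/H), 22 (E/Y), 24 (D/M), 25 (Q/P), 28 (V/S), 30 (R/L).
p = 8/32 = 0.250000.
d = −ln(1 − 0.250000) = −ln(0.750000) = 0.2877.

0.2877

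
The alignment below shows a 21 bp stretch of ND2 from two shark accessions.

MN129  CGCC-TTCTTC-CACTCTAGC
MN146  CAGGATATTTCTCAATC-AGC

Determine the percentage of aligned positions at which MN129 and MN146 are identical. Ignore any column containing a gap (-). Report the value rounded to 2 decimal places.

66.67%

Excluding the 3 gap columns leaves 18 comparable sites.
Differing sites — 2:G/A; 3:C/G; 4:C/G; 7:T/A; 8:C/T; 15:C/A.
12 of the 18 comparable sites match, so the percent identity is 12/18 × 100 = 66.67%.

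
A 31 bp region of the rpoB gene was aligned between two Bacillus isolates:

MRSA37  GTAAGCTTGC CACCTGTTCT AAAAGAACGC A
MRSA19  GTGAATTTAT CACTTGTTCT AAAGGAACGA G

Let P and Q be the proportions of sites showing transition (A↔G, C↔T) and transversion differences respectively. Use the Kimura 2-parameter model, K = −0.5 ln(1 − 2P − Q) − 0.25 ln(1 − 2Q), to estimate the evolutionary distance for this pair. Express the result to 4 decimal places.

0.4141

Differing sites — 3:A/G (Ti); 5:G/A (Ti); 6:C/T (Ti); 9:G/A (Ti); 10:C/T (Ti); 14:C/T (Ti); 24:A/G (Ti); 30:C/A (Tv); 31:A/G (Ti).
Of the 9 differences, 8 transitions and 1 transversion over 31 sites: P = 8/31 = 0.258065, Q = 1/31 = 0.032258.
d = −0.5·ln(0.451612) − 0.25·ln(0.935484) = −0.5·(-0.794932) − 0.25·(-0.066691) = 0.4141.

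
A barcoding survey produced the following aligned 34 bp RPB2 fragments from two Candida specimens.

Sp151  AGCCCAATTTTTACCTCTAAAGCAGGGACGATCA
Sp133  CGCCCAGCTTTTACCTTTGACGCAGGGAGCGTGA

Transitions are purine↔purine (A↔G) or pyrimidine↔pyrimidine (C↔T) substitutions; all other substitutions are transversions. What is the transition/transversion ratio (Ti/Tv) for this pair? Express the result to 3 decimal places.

The sequences differ at positions 1 (A/C, transversion), 7 (A/G, transition), 8 (T/C, transition), 17 (C/T, transition), 19 (A/G, transition), 21 (A/C, transversion), 29 (C/G, transversion), 30 (G/C, transversion), 31 (A/G, transition), 33 (C/G, transversion).
Of the 10 differences, 5 transitions and 5 transversions, so Ti/Tv = 5/5 = 1.000.

1.000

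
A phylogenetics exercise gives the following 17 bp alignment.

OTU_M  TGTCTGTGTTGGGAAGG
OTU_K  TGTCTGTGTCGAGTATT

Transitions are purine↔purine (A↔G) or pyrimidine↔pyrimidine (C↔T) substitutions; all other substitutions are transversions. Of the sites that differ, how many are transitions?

2

Differing sites — 10:T/C (Ti); 12:G/A (Ti); 14:A/T (Tv); 16:G/T (Tv); 17:G/T (Tv).
Of the 5 differences, 2 transitions and 3 transversions, so the answer is 2.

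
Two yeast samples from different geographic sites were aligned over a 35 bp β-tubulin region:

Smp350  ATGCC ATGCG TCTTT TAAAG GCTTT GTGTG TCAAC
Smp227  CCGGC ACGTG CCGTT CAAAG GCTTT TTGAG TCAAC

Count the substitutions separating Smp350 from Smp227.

The sequences differ at positions 1 (A/C), 2 (T/C), 4 (C/G), 7 (T/C), 9 (C/T), 11 (T/C), 13 (T/G), 16 (T/C), 26 (G/T), 29 (T/A).
That gives 10 mismatches out of 35 aligned sites, so the Hamming distance is 10.

10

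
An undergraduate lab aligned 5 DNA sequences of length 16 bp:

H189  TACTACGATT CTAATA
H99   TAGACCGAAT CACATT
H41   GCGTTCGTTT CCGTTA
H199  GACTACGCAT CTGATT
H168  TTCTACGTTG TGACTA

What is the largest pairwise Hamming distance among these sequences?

Pairwise Hamming distances:
  H189 vs H99: 7
  H189 vs H41: 8
  H189 vs H199: 5
  H189 vs H168: 6
  H99 vs H41: 10
  H99 vs H199: 7
  H99 vs H168: 12
  H41 vs H199: 8
  H41 vs H168: 9
  H199 vs H168: 10
The largest is 12, between H99 and H168.

12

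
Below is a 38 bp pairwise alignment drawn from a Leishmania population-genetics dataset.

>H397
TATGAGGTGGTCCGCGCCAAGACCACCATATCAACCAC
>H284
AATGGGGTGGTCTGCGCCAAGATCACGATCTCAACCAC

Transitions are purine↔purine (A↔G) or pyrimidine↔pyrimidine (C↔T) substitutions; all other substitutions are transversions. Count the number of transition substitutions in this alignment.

Mismatches occur at site 1 (T↔A, transversion), site 5 (A↔G, transition), site 13 (C↔T, transition), site 23 (C↔T, transition), site 27 (C↔G, transversion), site 30 (A↔C, transversion).
Of the 6 differences, 3 transitions and 3 transversions, so the answer is 3.

3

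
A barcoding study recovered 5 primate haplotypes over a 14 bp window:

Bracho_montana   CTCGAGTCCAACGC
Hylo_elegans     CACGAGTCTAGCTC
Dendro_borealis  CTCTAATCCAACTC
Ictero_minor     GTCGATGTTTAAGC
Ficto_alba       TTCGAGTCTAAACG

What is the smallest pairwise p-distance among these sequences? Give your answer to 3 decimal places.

0.214

Pairwise Hamming distances:
  Bracho_montana vs Hylo_elegans: 4
  Bracho_montana vs Dendro_borealis: 3
  Bracho_montana vs Ictero_minor: 7
  Bracho_montana vs Ficto_alba: 5
  Hylo_elegans vs Dendro_borealis: 5
  Hylo_elegans vs Ictero_minor: 9
  Hylo_elegans vs Ficto_alba: 6
  Dendro_borealis vs Ictero_minor: 9
  Dendro_borealis vs Ficto_alba: 7
  Ictero_minor vs Ficto_alba: 7
The smallest is 3 mismatches, between Bracho_montana and Dendro_borealis; p = 3/14 = 0.214.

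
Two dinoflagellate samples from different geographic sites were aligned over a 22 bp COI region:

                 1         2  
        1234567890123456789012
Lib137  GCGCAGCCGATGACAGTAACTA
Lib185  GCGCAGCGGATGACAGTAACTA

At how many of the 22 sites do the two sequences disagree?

1

Differing sites — 8:C/G.
That gives 1 mismatch out of 22 aligned sites, so the Hamming distance is 1.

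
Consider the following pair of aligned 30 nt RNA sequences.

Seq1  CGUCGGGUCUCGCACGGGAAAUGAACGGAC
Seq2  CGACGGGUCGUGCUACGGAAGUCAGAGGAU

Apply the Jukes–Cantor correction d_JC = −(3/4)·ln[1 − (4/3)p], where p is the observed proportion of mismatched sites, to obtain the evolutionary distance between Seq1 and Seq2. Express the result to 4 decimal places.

Differing sites — 3:U/A; 10:U/G; 11:C/U; 14:A/U; 15:C/A; 16:G/C; 21:A/G; 23:G/C; 25:A/G; 26:C/A; 30:C/U.
p = 11/30 = 0.366667.
d = −0.75 · ln(1 − (4/3)·0.366667) = −0.75 · ln(0.511111) = −0.75 · (-0.671168) = 0.5034.

0.5034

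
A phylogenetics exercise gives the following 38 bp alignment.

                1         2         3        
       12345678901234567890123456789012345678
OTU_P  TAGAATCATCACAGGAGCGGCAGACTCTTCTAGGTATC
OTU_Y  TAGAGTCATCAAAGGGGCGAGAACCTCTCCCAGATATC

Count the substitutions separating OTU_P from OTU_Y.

The sequences differ at positions 5 (A/G), 12 (C/A), 16 (A/G), 20 (G/A), 21 (C/G), 23 (G/A), 24 (A/C), 29 (T/C), 31 (T/C), 34 (G/A).
That gives 10 mismatches out of 38 aligned sites, so the Hamming distance is 10.

10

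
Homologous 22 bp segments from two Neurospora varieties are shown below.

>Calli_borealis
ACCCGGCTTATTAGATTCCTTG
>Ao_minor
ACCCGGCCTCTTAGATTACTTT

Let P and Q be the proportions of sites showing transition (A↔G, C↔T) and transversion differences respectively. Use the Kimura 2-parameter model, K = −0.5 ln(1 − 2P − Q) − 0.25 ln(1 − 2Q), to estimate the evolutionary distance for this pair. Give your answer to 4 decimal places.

0.2085

Differing sites — 8:T/C (Ti); 10:A/C (Tv); 18:C/A (Tv); 22:G/T (Tv).
Of the 4 differences, 1 transition and 3 transversions over 22 sites: P = 1/22 = 0.045455, Q = 3/22 = 0.136364.
d = −0.5·ln(0.772726) − 0.25·ln(0.727272) = −0.5·(-0.257831) − 0.25·(-0.318455) = 0.2085.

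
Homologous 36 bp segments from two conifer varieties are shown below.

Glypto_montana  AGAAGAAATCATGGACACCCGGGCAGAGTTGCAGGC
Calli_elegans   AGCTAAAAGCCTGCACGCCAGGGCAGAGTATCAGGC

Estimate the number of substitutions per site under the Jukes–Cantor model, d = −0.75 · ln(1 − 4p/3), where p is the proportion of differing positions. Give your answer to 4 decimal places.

0.3470

Mismatches occur at site 3 (A↔C), site 4 (A↔T), site 5 (G↔A), site 9 (T↔G), site 11 (A↔C), site 14 (G↔C), site 17 (A↔G), site 20 (C↔A), site 30 (T↔A), site 31 (G↔T).
p = 10/36 = 0.277778.
d = −0.75 · ln(1 − (4/3)·0.277778) = −0.75 · ln(0.629629) = −0.75 · (-0.462625) = 0.3470.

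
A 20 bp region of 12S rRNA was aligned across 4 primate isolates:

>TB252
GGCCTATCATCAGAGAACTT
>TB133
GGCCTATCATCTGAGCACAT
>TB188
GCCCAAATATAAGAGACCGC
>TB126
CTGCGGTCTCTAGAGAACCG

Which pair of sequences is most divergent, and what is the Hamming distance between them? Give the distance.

13

Pairwise Hamming distances:
  TB252 vs TB133: 3
  TB252 vs TB188: 8
  TB252 vs TB126: 10
  TB133 vs TB188: 10
  TB133 vs TB126: 12
  TB188 vs TB126: 13
The largest is 13, between TB188 and TB126.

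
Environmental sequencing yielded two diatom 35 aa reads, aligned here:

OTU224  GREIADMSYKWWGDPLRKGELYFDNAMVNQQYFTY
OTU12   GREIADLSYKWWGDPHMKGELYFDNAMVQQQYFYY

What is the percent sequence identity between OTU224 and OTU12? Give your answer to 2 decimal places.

85.71%

Differing sites — 7:M/L; 16:L/H; 17:R/M; 29:N/Q; 34:T/Y.
30 of the 35 sites match, so the percent identity is 30/35 × 100 = 85.71%.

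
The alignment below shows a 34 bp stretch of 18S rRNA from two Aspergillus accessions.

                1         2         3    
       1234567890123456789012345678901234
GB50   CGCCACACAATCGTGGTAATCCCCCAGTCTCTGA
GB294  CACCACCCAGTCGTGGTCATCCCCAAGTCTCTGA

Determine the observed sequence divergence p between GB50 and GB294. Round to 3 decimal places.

Differing sites — 2:G/A; 7:A/C; 10:A/G; 18:A/C; 25:C/A.
There are 5 differences over 34 sites, so p = 5/34 = 0.147.

0.147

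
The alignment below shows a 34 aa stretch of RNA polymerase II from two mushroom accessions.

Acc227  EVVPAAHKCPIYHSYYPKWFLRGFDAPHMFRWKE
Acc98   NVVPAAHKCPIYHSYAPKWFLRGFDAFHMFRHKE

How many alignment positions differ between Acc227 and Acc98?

4

Mismatches occur at site 1 (E↔N), site 16 (Y↔A), site 27 (P↔F), site 32 (W↔H).
That gives 4 mismatches out of 34 aligned sites, so the Hamming distance is 4.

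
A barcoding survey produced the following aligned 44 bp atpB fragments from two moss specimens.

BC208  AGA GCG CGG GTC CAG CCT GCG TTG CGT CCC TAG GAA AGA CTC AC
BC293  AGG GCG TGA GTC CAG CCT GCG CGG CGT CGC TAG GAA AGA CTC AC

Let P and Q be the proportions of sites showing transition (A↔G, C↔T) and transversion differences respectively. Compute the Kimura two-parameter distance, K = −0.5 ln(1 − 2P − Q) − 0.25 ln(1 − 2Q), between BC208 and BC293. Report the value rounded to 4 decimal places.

0.1527

Differing sites — 3:A/G (Ti); 7:C/T (Ti); 9:G/A (Ti); 22:T/C (Ti); 23:T/G (Tv); 29:C/G (Tv).
Of the 6 differences, 4 transitions and 2 transversions over 44 sites: P = 4/44 = 0.090909, Q = 2/44 = 0.045455.
d = −0.5·ln(0.772727) − 0.25·ln(0.909090) = −0.5·(-0.257829) − 0.25·(-0.095311) = 0.1527.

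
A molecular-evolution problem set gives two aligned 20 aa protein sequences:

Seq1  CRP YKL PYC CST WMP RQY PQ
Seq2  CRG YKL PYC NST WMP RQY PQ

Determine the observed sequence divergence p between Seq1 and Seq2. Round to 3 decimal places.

0.100

The sequences differ at positions 3 (P/G), 10 (C/N).
There are 2 differences over 20 sites, so p = 2/20 = 0.100.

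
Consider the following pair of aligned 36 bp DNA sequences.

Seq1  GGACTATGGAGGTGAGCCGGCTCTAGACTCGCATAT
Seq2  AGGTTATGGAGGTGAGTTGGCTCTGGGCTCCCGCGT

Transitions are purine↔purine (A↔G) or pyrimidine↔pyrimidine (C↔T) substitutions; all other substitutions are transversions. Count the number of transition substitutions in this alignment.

10

The sequences differ at positions 1 (G/A, transition), 3 (A/G, transition), 4 (C/T, transition), 17 (C/T, transition), 18 (C/T, transition), 25 (A/G, transition), 27 (A/G, transition), 31 (G/C, transversion), 33 (A/G, transition), 34 (T/C, transition), 35 (A/G, transition).
Of the 11 differences, 10 transitions and 1 transversion, so the answer is 10.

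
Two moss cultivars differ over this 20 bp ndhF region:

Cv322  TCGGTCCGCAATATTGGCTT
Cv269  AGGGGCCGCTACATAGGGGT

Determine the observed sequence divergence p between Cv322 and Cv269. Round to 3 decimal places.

0.400

Differing sites — 1:T/A; 2:C/G; 5:T/G; 10:A/T; 12:T/C; 15:T/A; 18:C/G; 19:T/G.
There are 8 differences over 20 sites, so p = 8/20 = 0.400.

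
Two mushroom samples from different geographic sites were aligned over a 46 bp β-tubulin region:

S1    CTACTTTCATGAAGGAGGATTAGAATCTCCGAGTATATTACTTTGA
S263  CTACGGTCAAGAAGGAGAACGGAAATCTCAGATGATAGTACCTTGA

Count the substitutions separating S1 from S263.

Differing sites — 5:T/G; 6:T/G; 10:T/A; 18:G/A; 20:T/C; 21:T/G; 22:A/G; 23:G/A; 30:C/A; 33:G/T; 34:T/G; 38:T/G; 42:T/C.
That gives 13 mismatches out of 46 aligned sites, so the Hamming distance is 13.

13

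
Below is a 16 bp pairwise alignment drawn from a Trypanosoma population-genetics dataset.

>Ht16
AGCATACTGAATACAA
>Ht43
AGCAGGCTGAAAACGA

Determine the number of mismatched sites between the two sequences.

Mismatches occur at site 5 (T→G), site 6 (A→G), site 12 (T→A), site 15 (A→G).
That gives 4 mismatches out of 16 aligned sites, so the Hamming distance is 4.

4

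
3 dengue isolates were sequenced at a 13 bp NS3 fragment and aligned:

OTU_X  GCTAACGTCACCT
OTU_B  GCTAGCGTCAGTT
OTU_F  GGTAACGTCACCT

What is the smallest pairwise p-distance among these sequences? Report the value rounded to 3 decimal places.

Pairwise Hamming distances:
  OTU_X vs OTU_B: 3
  OTU_X vs OTU_F: 1
  OTU_B vs OTU_F: 4
The smallest is 1 mismatch, between OTU_X and OTU_F; p = 1/13 = 0.077.

0.077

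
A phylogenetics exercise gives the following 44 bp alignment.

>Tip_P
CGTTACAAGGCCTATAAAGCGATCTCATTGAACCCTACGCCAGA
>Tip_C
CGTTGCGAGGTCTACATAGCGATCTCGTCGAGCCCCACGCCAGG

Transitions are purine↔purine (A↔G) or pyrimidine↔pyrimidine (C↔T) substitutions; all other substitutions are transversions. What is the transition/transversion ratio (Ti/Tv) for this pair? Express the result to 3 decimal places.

9.000

The sequences differ at positions 5 (A/G, transition), 7 (A/G, transition), 11 (C/T, transition), 15 (T/C, transition), 17 (A/T, transversion), 27 (A/G, transition), 29 (T/C, transition), 32 (A/G, transition), 36 (T/C, transition), 44 (A/G, transition).
Of the 10 differences, 9 transitions and 1 transversion, so Ti/Tv = 9/1 = 9.000.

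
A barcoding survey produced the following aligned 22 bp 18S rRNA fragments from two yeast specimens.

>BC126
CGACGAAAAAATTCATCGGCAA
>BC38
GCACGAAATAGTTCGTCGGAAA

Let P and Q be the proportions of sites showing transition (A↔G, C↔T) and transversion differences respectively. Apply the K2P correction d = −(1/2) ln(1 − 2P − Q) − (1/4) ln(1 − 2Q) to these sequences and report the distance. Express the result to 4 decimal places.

0.3390

Differing sites — 1:C/G (Tv); 2:G/C (Tv); 9:A/T (Tv); 11:A/G (Ti); 15:A/G (Ti); 20:C/A (Tv).
Of the 6 differences, 2 transitions and 4 transversions over 22 sites: P = 2/22 = 0.090909, Q = 4/22 = 0.181818.
d = −0.5·ln(0.636364) − 0.25·ln(0.636364) = −0.5·(-0.451985) − 0.25·(-0.451985) = 0.3390.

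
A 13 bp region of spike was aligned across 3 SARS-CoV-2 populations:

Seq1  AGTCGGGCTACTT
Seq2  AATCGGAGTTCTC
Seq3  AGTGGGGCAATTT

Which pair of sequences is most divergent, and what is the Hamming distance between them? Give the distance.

Pairwise Hamming distances:
  Seq1 vs Seq2: 5
  Seq1 vs Seq3: 3
  Seq2 vs Seq3: 8
The largest is 8, between Seq2 and Seq3.

8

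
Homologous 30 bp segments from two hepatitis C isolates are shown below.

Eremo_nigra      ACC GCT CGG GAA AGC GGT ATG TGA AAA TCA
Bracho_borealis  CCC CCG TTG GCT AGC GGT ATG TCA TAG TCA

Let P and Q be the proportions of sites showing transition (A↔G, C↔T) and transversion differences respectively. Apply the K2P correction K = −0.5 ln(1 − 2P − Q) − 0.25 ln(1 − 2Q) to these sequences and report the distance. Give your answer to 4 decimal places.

Mismatches occur at site 1 (A/C, transversion), site 4 (G/C, transversion), site 6 (T/G, transversion), site 7 (C/T, transition), site 8 (G/T, transversion), site 11 (A/C, transversion), site 12 (A/T, transversion), site 23 (G/C, transversion), site 25 (A/T, transversion), site 27 (A/G, transition).
Of the 10 differences, 2 transitions and 8 transversions over 30 sites: P = 2/30 = 0.066667, Q = 8/30 = 0.266667.
d = −0.5·ln(0.599999) − 0.25·ln(0.466666) = −0.5·(-0.510827) − 0.25·(-0.762141) = 0.4459.

0.4459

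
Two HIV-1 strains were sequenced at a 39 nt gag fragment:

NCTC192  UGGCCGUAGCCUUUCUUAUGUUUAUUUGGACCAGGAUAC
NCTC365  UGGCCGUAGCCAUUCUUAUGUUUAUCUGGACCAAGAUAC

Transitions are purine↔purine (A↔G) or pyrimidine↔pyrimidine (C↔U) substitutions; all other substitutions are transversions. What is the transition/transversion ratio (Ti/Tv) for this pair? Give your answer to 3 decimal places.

2.000

The sequences differ at positions 12 (U/A, transversion), 26 (U/C, transition), 34 (G/A, transition).
Of the 3 differences, 2 transitions and 1 transversion, so Ti/Tv = 2/1 = 2.000.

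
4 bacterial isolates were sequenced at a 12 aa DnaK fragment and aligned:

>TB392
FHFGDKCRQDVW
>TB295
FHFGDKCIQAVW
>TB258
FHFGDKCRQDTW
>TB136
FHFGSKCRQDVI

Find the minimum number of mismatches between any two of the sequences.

Pairwise Hamming distances:
  TB392 vs TB295: 2
  TB392 vs TB258: 1
  TB392 vs TB136: 2
  TB295 vs TB258: 3
  TB295 vs TB136: 4
  TB258 vs TB136: 3
The smallest is 1, between TB392 and TB258.

1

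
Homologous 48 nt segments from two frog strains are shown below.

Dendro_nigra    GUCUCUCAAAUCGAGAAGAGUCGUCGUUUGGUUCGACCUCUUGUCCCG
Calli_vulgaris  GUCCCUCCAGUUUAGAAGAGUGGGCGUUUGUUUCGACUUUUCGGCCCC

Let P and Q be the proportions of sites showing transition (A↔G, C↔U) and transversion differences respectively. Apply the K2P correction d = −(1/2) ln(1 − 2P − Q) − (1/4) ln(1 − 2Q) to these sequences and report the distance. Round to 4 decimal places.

Mismatches occur at site 4 (U/C, transition), site 8 (A/C, transversion), site 10 (A/G, transition), site 12 (C/U, transition), site 13 (G/U, transversion), site 22 (C/G, transversion), site 24 (U/G, transversion), site 31 (G/U, transversion), site 38 (C/U, transition), site 40 (C/U, transition), site 42 (U/C, transition), site 44 (U/G, transversion), site 48 (G/C, transversion).
Of the 13 differences, 6 transitions and 7 transversions over 48 sites: P = 6/48 = 0.125000, Q = 7/48 = 0.145833.
d = −0.5·ln(0.604167) − 0.25·ln(0.708334) = −0.5·(-0.503905) − 0.25·(-0.344840) = 0.3382.

0.3382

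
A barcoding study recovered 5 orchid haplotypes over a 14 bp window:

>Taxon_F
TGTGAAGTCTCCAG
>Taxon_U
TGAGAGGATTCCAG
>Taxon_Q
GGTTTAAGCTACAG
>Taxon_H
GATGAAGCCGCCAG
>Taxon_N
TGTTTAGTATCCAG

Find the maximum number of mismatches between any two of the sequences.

Pairwise Hamming distances:
  Taxon_F vs Taxon_U: 4
  Taxon_F vs Taxon_Q: 6
  Taxon_F vs Taxon_H: 4
  Taxon_F vs Taxon_N: 3
  Taxon_U vs Taxon_Q: 9
  Taxon_U vs Taxon_H: 7
  Taxon_U vs Taxon_N: 6
  Taxon_Q vs Taxon_H: 7
  Taxon_Q vs Taxon_N: 5
  Taxon_H vs Taxon_N: 7
The largest is 9, between Taxon_U and Taxon_Q.

9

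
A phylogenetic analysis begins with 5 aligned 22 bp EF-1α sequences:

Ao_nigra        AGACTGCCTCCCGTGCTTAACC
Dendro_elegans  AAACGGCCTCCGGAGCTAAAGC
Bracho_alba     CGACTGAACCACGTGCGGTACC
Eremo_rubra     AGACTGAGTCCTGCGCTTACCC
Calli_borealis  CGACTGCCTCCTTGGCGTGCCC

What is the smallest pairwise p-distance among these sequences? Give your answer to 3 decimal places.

Pairwise Hamming distances:
  Ao_nigra vs Dendro_elegans: 6
  Ao_nigra vs Bracho_alba: 8
  Ao_nigra vs Eremo_rubra: 5
  Ao_nigra vs Calli_borealis: 7
  Dendro_elegans vs Bracho_alba: 13
  Dendro_elegans vs Eremo_rubra: 9
  Dendro_elegans vs Calli_borealis: 11
  Bracho_alba vs Eremo_rubra: 10
  Bracho_alba vs Calli_borealis: 10
  Eremo_rubra vs Calli_borealis: 7
The smallest is 5 mismatches, between Ao_nigra and Eremo_rubra; p = 5/22 = 0.227.

0.227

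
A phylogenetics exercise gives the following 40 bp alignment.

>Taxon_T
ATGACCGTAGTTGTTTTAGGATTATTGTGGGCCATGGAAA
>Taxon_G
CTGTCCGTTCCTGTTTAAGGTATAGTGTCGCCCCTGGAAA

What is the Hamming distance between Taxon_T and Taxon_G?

12

Mismatches occur at site 1 (A→C), site 4 (A→T), site 9 (A→T), site 10 (G→C), site 11 (T→C), site 17 (T→A), site 21 (A→T), site 22 (T→A), site 25 (T→G), site 29 (G→C), site 31 (G→C), site 34 (A→C).
That gives 12 mismatches out of 40 aligned sites, so the Hamming distance is 12.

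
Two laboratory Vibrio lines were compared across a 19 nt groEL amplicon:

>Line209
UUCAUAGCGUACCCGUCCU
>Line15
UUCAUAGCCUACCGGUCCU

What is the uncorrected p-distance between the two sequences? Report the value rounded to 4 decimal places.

0.1053

The sequences differ at positions 9 (G/C), 14 (C/G).
There are 2 differences over 19 sites, so p = 2/19 = 0.1053.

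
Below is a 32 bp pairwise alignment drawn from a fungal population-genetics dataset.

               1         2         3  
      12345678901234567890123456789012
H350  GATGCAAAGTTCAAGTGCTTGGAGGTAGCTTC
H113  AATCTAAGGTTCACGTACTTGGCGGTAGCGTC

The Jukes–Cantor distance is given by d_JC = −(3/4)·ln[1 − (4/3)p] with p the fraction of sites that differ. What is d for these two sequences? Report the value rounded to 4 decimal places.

The sequences differ at positions 1 (G/A), 4 (G/C), 5 (C/T), 8 (A/G), 14 (A/C), 17 (G/A), 23 (A/C), 30 (T/G).
p = 8/32 = 0.250000.
d = −0.75 · ln(1 − (4/3)·0.250000) = −0.75 · ln(0.666667) = −0.75 · (-0.405465) = 0.3041.

0.3041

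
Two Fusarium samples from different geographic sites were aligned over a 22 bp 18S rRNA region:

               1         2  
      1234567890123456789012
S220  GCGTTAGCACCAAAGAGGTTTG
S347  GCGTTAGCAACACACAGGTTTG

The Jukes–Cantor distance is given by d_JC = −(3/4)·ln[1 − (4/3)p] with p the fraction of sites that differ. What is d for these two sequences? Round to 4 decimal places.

0.1505

Mismatches occur at site 10 (C→A), site 13 (A→C), site 15 (G→C).
p = 3/22 = 0.136364.
d = −0.75 · ln(1 − (4/3)·0.136364) = −0.75 · ln(0.818181) = −0.75 · (-0.200672) = 0.1505.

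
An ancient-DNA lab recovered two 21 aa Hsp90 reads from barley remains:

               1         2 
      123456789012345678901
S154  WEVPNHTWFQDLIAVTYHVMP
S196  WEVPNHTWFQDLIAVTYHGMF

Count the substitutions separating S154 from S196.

2

Mismatches occur at site 19 (V/G), site 21 (P/F).
That gives 2 mismatches out of 21 aligned sites, so the Hamming distance is 2.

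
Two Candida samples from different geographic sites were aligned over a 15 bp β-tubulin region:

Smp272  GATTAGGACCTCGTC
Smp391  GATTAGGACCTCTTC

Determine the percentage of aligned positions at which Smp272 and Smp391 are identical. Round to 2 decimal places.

Differing sites — 13:G/T.
14 of the 15 sites match, so the percent identity is 14/15 × 100 = 93.33%.

93.33%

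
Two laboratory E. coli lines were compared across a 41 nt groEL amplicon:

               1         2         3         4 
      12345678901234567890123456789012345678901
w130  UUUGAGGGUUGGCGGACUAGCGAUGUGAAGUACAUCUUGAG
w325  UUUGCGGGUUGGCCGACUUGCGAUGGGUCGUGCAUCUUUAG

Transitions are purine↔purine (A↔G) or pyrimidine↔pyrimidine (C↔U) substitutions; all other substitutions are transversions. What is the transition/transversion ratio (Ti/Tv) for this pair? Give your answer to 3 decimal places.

0.143

Mismatches occur at site 5 (A↔C, transversion), site 14 (G↔C, transversion), site 19 (A↔U, transversion), site 26 (U↔G, transversion), site 28 (A↔U, transversion), site 29 (A↔C, transversion), site 32 (A↔G, transition), site 39 (G↔U, transversion).
Of the 8 differences, 1 transition and 7 transversions, so Ti/Tv = 1/7 = 0.143.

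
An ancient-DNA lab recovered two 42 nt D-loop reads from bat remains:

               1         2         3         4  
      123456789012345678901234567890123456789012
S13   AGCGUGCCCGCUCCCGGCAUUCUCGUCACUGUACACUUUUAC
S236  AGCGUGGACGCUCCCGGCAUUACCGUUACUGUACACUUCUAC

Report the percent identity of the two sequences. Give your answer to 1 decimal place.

85.7%

The sequences differ at positions 7 (C/G), 8 (C/A), 22 (C/A), 23 (U/C), 27 (C/U), 39 (U/C).
36 of the 42 sites match, so the percent identity is 36/42 × 100 = 85.7%.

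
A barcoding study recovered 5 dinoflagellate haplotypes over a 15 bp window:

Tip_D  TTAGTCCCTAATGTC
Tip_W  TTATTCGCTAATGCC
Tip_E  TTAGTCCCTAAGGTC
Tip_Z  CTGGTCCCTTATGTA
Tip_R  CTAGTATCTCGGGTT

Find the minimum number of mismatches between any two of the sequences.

Pairwise Hamming distances:
  Tip_D vs Tip_W: 3
  Tip_D vs Tip_E: 1
  Tip_D vs Tip_Z: 4
  Tip_D vs Tip_R: 7
  Tip_W vs Tip_E: 4
  Tip_W vs Tip_Z: 7
  Tip_W vs Tip_R: 9
  Tip_E vs Tip_Z: 5
  Tip_E vs Tip_R: 6
  Tip_Z vs Tip_R: 7
The smallest is 1, between Tip_D and Tip_E.

1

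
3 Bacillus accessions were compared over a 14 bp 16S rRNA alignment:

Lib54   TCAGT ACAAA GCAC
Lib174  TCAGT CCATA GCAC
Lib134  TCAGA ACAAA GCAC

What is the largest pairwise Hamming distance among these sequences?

3

Pairwise Hamming distances:
  Lib54 vs Lib174: 2
  Lib54 vs Lib134: 1
  Lib174 vs Lib134: 3
The largest is 3, between Lib174 and Lib134.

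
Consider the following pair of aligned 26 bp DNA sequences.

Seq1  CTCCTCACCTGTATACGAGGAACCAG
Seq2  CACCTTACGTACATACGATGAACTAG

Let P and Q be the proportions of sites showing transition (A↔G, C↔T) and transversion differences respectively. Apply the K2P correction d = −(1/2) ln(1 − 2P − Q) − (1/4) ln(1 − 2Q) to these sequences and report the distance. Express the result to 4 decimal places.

The sequences differ at positions 2 (T/A, transversion), 6 (C/T, transition), 9 (C/G, transversion), 11 (G/A, transition), 12 (T/C, transition), 19 (G/T, transversion), 24 (C/T, transition).
Of the 7 differences, 4 transitions and 3 transversions over 26 sites: P = 4/26 = 0.153846, Q = 3/26 = 0.115385.
d = −0.5·ln(0.576923) − 0.25·ln(0.769230) = −0.5·(-0.550046) − 0.25·(-0.262365) = 0.3406.

0.3406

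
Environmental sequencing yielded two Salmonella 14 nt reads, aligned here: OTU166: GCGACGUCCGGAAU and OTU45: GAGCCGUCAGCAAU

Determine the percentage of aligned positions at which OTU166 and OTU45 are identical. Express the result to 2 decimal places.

71.43%

The sequences differ at positions 2 (C/A), 4 (A/C), 9 (C/A), 11 (G/C).
10 of the 14 sites match, so the percent identity is 10/14 × 100 = 71.43%.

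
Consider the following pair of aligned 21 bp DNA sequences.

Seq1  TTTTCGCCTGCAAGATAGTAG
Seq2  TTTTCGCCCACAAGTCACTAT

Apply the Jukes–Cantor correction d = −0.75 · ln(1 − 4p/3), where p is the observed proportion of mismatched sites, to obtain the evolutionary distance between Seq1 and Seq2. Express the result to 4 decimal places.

Mismatches occur at site 9 (T/C), site 10 (G/A), site 15 (A/T), site 16 (T/C), site 18 (G/C), site 21 (G/T).
p = 6/21 = 0.285714.
d = −0.75 · ln(1 − (4/3)·0.285714) = −0.75 · ln(0.619048) = −0.75 · (-0.479572) = 0.3597.

0.3597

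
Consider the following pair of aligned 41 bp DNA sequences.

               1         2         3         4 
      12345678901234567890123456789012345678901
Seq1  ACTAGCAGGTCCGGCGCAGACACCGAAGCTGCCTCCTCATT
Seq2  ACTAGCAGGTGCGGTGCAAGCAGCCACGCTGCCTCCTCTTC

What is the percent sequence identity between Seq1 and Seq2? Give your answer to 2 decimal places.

78.05%

Mismatches occur at site 11 (C→G), site 15 (C→T), site 19 (G→A), site 20 (A→G), site 23 (C→G), site 25 (G→C), site 27 (A→C), site 39 (A→T), site 41 (T→C).
32 of the 41 sites match, so the percent identity is 32/41 × 100 = 78.05%.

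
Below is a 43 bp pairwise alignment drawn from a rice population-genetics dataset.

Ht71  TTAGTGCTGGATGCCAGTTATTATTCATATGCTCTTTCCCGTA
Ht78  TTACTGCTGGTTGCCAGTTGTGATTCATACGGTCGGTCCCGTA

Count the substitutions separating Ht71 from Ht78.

The sequences differ at positions 4 (G/C), 11 (A/T), 20 (A/G), 22 (T/G), 30 (T/C), 32 (C/G), 35 (T/G), 36 (T/G).
That gives 8 mismatches out of 43 aligned sites, so the Hamming distance is 8.

8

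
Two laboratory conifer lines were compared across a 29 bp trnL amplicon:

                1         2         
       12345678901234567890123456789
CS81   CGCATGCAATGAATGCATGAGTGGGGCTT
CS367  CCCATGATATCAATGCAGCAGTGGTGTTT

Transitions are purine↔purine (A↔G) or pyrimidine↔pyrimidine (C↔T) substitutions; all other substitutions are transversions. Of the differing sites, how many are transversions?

Mismatches occur at site 2 (G/C, transversion), site 7 (C/A, transversion), site 8 (A/T, transversion), site 11 (G/C, transversion), site 18 (T/G, transversion), site 19 (G/C, transversion), site 25 (G/T, transversion), site 27 (C/T, transition).
Of the 8 differences, 1 transition and 7 transversions, so the answer is 7.

7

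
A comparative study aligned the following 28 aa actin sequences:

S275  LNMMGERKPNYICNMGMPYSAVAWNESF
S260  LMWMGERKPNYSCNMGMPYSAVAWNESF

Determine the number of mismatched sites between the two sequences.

The sequences differ at positions 2 (N/M), 3 (M/W), 12 (I/S).
That gives 3 mismatches out of 28 aligned sites, so the Hamming distance is 3.

3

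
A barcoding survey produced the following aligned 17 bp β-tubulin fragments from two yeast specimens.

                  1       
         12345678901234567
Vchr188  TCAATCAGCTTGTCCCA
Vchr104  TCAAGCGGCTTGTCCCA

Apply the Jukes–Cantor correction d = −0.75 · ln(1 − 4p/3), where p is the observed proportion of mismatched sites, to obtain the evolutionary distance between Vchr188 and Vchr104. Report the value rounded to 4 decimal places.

The sequences differ at positions 5 (T/G), 7 (A/G).
p = 2/17 = 0.117647.
d = −0.75 · ln(1 − (4/3)·0.117647) = −0.75 · ln(0.843137) = −0.75 · (-0.170626) = 0.1280.

0.1280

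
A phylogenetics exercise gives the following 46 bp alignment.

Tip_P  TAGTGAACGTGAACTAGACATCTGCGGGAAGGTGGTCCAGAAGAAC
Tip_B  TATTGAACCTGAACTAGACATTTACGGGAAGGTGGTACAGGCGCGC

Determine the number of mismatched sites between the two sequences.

9

Mismatches occur at site 3 (G/T), site 9 (G/C), site 22 (C/T), site 24 (G/A), site 37 (C/A), site 41 (A/G), site 42 (A/C), site 44 (A/C), site 45 (A/G).
That gives 9 mismatches out of 46 aligned sites, so the Hamming distance is 9.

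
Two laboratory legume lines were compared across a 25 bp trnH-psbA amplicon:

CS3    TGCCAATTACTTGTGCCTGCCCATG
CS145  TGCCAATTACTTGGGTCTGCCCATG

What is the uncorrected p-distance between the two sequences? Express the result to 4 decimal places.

Differing sites — 14:T/G; 16:C/T.
There are 2 differences over 25 sites, so p = 2/25 = 0.0800.

0.0800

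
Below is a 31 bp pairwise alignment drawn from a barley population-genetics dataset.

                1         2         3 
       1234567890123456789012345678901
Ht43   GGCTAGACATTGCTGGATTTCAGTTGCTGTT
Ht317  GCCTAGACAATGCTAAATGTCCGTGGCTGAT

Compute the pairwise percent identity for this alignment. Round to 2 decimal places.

74.19%

Differing sites — 2:G/C; 10:T/A; 15:G/A; 16:G/A; 19:T/G; 22:A/C; 25:T/G; 30:T/A.
23 of the 31 sites match, so the percent identity is 23/31 × 100 = 74.19%.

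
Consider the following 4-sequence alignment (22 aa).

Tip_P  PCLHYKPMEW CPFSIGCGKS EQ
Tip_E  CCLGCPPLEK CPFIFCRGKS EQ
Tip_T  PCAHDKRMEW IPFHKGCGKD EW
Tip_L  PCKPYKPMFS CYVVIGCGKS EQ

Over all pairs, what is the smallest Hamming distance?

7

Pairwise Hamming distances:
  Tip_P vs Tip_E: 10
  Tip_P vs Tip_T: 8
  Tip_P vs Tip_L: 7
  Tip_E vs Tip_T: 15
  Tip_E vs Tip_L: 14
  Tip_T vs Tip_L: 13
The smallest is 7, between Tip_P and Tip_L.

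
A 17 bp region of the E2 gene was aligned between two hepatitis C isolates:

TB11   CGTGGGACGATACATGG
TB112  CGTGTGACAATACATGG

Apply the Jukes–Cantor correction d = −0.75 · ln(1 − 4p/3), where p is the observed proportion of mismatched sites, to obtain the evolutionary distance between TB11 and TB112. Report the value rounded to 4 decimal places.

Mismatches occur at site 5 (G↔T), site 9 (G↔A).
p = 2/17 = 0.117647.
d = −0.75 · ln(1 − (4/3)·0.117647) = −0.75 · ln(0.843137) = −0.75 · (-0.170626) = 0.1280.

0.1280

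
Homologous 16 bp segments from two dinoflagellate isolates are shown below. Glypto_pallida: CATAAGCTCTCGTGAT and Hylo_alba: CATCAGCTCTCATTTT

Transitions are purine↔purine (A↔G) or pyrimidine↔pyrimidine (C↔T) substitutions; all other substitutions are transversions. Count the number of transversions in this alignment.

3

The sequences differ at positions 4 (A/C, transversion), 12 (G/A, transition), 14 (G/T, transversion), 15 (A/T, transversion).
Of the 4 differences, 1 transition and 3 transversions, so the answer is 3.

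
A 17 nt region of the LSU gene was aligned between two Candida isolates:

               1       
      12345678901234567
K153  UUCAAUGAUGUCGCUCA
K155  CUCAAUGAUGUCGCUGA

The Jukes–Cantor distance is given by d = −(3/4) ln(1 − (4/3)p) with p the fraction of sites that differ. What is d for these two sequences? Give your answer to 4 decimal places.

The sequences differ at positions 1 (U/C), 16 (C/G).
p = 2/17 = 0.117647.
d = −0.75 · ln(1 − (4/3)·0.117647) = −0.75 · ln(0.843137) = −0.75 · (-0.170626) = 0.1280.

0.1280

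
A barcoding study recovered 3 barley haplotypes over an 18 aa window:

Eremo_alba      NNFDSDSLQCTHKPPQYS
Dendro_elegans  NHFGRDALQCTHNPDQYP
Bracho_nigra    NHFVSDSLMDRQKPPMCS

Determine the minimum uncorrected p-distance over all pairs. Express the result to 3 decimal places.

Pairwise Hamming distances:
  Eremo_alba vs Dendro_elegans: 7
  Eremo_alba vs Bracho_nigra: 8
  Dendro_elegans vs Bracho_nigra: 12
The smallest is 7 mismatches, between Eremo_alba and Dendro_elegans; p = 7/18 = 0.389.

0.389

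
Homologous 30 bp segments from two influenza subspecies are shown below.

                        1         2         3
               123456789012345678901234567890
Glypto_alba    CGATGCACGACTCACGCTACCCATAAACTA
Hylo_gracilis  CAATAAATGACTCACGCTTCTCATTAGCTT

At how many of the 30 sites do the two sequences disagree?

The sequences differ at positions 2 (G/A), 5 (G/A), 6 (C/A), 8 (C/T), 19 (A/T), 21 (C/T), 25 (A/T), 27 (A/G), 30 (A/T).
That gives 9 mismatches out of 30 aligned sites, so the Hamming distance is 9.

9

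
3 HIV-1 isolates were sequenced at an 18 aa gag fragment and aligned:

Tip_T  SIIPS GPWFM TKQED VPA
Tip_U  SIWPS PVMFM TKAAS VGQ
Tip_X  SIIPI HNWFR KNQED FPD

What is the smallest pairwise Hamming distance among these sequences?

Pairwise Hamming distances:
  Tip_T vs Tip_U: 9
  Tip_T vs Tip_X: 8
  Tip_U vs Tip_X: 14
The smallest is 8, between Tip_T and Tip_X.

8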